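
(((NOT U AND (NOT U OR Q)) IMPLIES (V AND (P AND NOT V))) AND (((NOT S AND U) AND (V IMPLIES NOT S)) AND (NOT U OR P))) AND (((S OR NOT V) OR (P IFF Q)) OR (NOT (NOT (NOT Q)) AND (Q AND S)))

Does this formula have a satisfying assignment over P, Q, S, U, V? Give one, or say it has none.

P=T, Q=F, S=F, U=T, V=F

  ((NOT U AND (NOT U OR Q)) IMPLIES (V AND (P AND NOT V))) AND (((NOT S AND U) AND (V IMPLIES NOT S)) AND (NOT U OR P)) = True
    (NOT U AND (NOT U OR Q)) IMPLIES (V AND (P AND NOT V)) = True
      NOT U AND (NOT U OR Q) = False
        NOT U = False
        NOT U OR Q = False
          NOT U = False
      V AND (P AND NOT V) = False
        P AND NOT V = True
          NOT V = True
    ((NOT S AND U) AND (V IMPLIES NOT S)) AND (NOT U OR P) = True
      (NOT S AND U) AND (V IMPLIES NOT S) = True
        NOT S AND U = True
          NOT S = True
        V IMPLIES NOT S = True
          NOT S = True
      NOT U OR P = True
        NOT U = False
  ((S OR NOT V) OR (P IFF Q)) OR (NOT (NOT (NOT Q)) AND (Q AND S)) = True
    (S OR NOT V) OR (P IFF Q) = True
      S OR NOT V = True
        NOT V = True
      P IFF Q = False
    NOT (NOT (NOT Q)) AND (Q AND S) = False
      NOT (NOT (NOT Q)) = True
        NOT (NOT Q) = False
          NOT Q = True
      Q AND S = False
Both conjuncts True, so the formula holds.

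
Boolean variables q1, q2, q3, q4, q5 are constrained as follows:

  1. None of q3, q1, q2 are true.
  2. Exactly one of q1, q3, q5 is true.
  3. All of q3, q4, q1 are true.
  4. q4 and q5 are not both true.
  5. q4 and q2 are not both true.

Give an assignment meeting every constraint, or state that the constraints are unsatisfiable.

Case q1 = True:
  Constraint (1) is violated (q1=T) — contradiction.
Case q1 = False:
  Constraint (3) is violated (q1=F) — contradiction.
Both cases fail — unsatisfiable.

Unsatisfiable — no assignment works.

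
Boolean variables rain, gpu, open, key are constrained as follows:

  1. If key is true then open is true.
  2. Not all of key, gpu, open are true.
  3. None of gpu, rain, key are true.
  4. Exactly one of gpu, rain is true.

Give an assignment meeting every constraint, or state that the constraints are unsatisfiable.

UNSATISFIABLE

Case rain = True:
  Constraint (3) is violated (rain=T) — contradiction.
Case rain = False:
  (3) forces gpu = False.
  Constraint (4) is violated (gpu=F, rain=F) — contradiction.
Both cases fail — unsatisfiable.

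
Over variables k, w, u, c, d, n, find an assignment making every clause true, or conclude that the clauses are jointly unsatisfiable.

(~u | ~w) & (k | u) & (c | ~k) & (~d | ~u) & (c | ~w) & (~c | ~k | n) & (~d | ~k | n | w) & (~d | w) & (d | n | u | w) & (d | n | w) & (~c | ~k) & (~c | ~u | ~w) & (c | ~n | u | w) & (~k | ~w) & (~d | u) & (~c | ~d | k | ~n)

k = False; w = False; u = True; c = True; d = False; n = True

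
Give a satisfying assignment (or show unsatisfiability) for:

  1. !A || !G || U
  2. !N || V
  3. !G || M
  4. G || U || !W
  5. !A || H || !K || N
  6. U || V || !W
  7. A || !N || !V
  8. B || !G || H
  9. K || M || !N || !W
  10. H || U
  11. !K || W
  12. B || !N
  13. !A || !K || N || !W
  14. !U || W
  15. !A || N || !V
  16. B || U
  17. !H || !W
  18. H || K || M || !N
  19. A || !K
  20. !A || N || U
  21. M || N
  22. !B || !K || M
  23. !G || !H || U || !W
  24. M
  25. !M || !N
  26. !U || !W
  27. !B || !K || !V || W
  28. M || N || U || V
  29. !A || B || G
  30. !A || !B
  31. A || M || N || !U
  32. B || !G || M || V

Unit clause (M) forces M = True.
In (!M || !N) only !N is left, so N = False.
Set V = True.
  then (!A || N || !V) forces A = False.
  then (A || !K) forces K = False.
Set G = True.
Try B = False:
  (B || !G || H) forces H = True.
  (B || U) forces U = True.
  (!U || W) forces W = True.
  clause (!H || !W) is falsified — backtrack.
So B = True.
Set W = False.
  then (!U || W) forces U = False.
  then (H || U) forces H = True.
All clauses satisfied.

V = True; G = True; K = False; B = True; A = False; M = True; N = False; W = False; H = True; U = False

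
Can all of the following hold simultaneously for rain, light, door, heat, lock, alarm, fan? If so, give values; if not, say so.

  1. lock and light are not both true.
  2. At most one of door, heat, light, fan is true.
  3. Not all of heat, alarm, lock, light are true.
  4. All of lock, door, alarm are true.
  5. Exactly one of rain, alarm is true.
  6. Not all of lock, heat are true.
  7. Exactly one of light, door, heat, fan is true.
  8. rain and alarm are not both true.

rain: False, light: False, door: True, heat: False, lock: True, alarm: True, fan: False

  (1) lock=T, light=F — not both ✓
  (2) {door, heat, light, fan}: 1 true — at most one ✓
  (3) {heat, alarm, lock, light}: 2/4 true — not all ✓
  (4) {lock, door, alarm}: all 3 true ✓
  (5) {rain, alarm}: 1 true — exactly one ✓
  (6) {lock, heat}: 1/2 true — not all ✓
  (7) {light, door, heat, fan}: 1 true — exactly one ✓
  (8) rain=F, alarm=T — not both ✓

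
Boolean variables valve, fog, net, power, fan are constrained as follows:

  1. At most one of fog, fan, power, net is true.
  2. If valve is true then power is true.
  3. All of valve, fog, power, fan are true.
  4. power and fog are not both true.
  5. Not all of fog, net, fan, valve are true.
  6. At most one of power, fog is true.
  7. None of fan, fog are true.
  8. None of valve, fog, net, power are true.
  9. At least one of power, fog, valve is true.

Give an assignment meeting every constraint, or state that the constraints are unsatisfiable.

Case valve = True:
  Constraint (8) is violated (valve=T) — contradiction.
Case valve = False:
  Constraint (3) is violated (valve=F) — contradiction.
Both cases fail — unsatisfiable.

No satisfying assignment exists.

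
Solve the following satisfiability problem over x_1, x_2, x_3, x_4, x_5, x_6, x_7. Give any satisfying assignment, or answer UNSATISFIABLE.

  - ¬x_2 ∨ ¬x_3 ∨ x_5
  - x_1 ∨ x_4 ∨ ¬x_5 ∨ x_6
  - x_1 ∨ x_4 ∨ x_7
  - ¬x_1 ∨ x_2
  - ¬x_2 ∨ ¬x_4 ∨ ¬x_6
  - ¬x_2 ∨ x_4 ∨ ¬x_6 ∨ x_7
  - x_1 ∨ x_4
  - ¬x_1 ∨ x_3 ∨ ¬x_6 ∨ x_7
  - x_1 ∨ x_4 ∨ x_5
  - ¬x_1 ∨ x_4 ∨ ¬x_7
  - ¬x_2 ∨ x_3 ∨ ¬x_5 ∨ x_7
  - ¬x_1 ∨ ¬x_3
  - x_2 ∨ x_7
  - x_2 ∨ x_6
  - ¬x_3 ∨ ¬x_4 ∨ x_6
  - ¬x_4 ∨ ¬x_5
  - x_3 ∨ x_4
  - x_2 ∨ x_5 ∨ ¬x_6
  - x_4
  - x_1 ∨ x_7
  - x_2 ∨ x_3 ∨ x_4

Unit clause (x_4) forces x_4 = True.
In (¬x_4 ∨ ¬x_5) only ¬x_5 is left, so x_5 = False.
Set x_1 = False.
  then (x_1 ∨ x_7) forces x_7 = True.
Set x_2 = True.
  then (¬x_2 ∨ ¬x_3 ∨ x_5) forces x_3 = False.
  then (¬x_2 ∨ ¬x_4 ∨ ¬x_6) forces x_6 = False.
All clauses satisfied.

x_1 = False; x_2 = True; x_3 = False; x_4 = True; x_5 = False; x_6 = False; x_7 = True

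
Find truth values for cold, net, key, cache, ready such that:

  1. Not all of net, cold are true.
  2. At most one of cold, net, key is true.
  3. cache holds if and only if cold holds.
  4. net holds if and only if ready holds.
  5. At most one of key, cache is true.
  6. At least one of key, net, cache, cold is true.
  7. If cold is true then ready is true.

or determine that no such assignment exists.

cold = False; net = False; key = True; cache = False; ready = False

  (1) {net, cold}: 0/2 true — not all ✓
  (2) {cold, net, key}: 1 true — at most one ✓
  (3) cache=F, cold=F — same ✓
  (4) net=F, ready=F — same ✓
  (5) {key, cache}: 1 true — at most one ✓
  (6) {key, net, cache, cold}: 1 true — at least one ✓
  (7) cold=F ⇒ ready: vacuous ✓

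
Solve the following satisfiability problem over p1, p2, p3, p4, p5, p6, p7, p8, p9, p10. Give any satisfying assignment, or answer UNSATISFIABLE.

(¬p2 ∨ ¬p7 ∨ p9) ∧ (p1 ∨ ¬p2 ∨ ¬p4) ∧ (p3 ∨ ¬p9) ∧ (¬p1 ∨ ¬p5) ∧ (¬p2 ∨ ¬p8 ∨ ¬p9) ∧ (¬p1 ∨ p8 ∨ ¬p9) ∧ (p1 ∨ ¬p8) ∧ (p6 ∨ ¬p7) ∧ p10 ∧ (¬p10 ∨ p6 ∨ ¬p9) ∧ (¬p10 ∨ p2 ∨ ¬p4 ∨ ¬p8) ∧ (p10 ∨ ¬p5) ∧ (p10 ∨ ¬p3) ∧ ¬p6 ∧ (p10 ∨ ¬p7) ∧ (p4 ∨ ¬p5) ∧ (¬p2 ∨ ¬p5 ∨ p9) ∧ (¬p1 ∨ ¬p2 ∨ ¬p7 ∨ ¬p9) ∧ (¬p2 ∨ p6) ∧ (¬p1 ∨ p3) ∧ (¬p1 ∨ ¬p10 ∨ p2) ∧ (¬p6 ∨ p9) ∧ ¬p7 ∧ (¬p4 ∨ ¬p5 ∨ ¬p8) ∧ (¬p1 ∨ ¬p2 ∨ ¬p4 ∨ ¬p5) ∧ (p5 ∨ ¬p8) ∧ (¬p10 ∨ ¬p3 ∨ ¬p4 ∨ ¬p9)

Unit clause (p10) forces p10 = True.
Unit clause (¬p6) forces p6 = False.
In (¬p2 ∨ p6) only ¬p2 is left, so p2 = False.
In (¬p1 ∨ ¬p10 ∨ p2) only ¬p1 is left, so p1 = False.
Unit clause (¬p7) forces p7 = False.
In (p1 ∨ ¬p8) only ¬p8 is left, so p8 = False.
In (¬p10 ∨ p6 ∨ ¬p9) only ¬p9 is left, so p9 = False.
Set p3 = False.
Set p4 = True.
Set p5 = True.
All clauses satisfied.

p1 = False, p2 = False, p3 = False, p4 = True, p5 = True, p6 = False, p7 = False, p8 = False, p9 = False, p10 = True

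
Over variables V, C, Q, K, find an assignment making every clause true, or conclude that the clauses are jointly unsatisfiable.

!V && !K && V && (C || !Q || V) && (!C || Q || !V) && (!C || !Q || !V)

Case V = True:
  Clause (!V) is falsified — contradiction.
Case V = False:
  Clause (V) is falsified — contradiction.
Both cases fail, so the formula is unsatisfiable.

Unsatisfiable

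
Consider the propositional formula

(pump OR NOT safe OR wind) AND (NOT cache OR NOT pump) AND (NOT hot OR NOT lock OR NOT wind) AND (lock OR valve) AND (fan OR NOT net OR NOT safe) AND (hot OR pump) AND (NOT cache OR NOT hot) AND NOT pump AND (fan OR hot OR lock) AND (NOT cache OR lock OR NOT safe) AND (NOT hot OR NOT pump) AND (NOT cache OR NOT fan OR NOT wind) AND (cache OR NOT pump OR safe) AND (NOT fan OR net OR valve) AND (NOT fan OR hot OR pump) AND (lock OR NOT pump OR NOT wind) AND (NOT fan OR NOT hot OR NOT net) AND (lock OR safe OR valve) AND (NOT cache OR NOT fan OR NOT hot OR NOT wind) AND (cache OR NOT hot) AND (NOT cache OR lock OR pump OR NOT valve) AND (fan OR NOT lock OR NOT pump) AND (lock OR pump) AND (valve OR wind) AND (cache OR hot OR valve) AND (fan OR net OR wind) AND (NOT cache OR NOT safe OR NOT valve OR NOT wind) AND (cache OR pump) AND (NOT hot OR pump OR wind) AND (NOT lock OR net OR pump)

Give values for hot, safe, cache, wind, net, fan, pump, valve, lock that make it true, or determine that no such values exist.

Unsatisfiable

Case hot = True:
  (NOT cache OR NOT hot) forces cache = False.
  Clause (cache OR NOT hot) is falsified — contradiction.
Case hot = False:
  (hot OR pump) forces pump = True.
  Clause (NOT pump) is falsified — contradiction.
Both cases fail, so the formula is unsatisfiable.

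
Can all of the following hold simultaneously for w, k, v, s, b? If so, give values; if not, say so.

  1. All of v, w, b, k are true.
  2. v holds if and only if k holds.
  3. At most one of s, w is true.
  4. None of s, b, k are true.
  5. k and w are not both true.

Case k = True:
  Constraint (4) is violated (k=T) — contradiction.
Case k = False:
  Constraint (1) is violated (k=F) — contradiction.
Both cases fail — unsatisfiable.

The formula is unsatisfiable.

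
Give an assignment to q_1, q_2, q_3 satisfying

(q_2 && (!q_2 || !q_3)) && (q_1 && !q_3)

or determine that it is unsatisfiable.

q_1 = True, q_2 = True, q_3 = False

  q_2 && (!q_2 || !q_3) = True
    !q_2 || !q_3 = True
      !q_2 = False
      !q_3 = True
  q_1 && !q_3 = True
    !q_3 = True
Both conjuncts True, so the formula holds.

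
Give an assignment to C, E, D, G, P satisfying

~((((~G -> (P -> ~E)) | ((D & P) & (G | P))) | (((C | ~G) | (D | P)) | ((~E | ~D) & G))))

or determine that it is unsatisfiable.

UNSATISFIABLE

Case G = True: the formula becomes ~((True | ((C | (D | P)) | (~E | ~D)))) = False.
Case G = False: the formula becomes ~((((P -> ~E) | ((D & P) & P)) | True)) = False.
Both cases fail — unsatisfiable.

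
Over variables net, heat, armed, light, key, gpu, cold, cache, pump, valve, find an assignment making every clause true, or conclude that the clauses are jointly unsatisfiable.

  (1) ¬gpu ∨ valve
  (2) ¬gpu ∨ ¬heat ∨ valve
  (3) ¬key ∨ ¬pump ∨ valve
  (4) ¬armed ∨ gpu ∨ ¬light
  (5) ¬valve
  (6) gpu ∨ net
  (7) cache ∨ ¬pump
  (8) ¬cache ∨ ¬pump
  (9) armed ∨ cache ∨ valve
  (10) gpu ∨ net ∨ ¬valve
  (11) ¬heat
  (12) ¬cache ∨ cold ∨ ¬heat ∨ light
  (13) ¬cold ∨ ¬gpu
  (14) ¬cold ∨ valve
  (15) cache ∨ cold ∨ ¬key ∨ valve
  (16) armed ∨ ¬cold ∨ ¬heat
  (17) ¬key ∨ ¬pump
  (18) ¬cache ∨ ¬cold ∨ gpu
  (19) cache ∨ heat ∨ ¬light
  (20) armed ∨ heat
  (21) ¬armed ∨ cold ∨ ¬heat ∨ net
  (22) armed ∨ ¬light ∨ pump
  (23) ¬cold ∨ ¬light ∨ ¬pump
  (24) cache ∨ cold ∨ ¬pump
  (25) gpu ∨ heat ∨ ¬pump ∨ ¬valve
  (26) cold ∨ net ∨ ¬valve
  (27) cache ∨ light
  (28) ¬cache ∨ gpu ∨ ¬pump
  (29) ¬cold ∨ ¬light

net = True, heat = False, armed = True, light = False, key = True, gpu = False, cold = False, cache = True, pump = False, valve = False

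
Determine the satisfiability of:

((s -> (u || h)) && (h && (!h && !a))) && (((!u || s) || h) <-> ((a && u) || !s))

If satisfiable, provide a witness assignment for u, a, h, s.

No satisfying assignment exists.

Case h = True: the conjunct !h is False.
Case h = False: the conjunct h is False.
Both cases fail — unsatisfiable.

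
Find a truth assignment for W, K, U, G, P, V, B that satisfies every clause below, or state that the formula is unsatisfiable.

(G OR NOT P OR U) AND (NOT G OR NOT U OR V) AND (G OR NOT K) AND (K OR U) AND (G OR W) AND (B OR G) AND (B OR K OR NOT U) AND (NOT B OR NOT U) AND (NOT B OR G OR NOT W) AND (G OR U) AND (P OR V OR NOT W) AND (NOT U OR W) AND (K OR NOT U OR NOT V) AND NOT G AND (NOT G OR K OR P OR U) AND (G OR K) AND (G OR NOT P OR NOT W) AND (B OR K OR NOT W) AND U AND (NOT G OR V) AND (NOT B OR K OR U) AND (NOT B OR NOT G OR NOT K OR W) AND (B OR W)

Case G = True:
  Clause (NOT G) is falsified — contradiction.
Case G = False:
  (G OR NOT K) forces K = False.
  Clause (G OR K) is falsified — contradiction.
Both cases fail, so the formula is unsatisfiable.

Unsatisfiable — no assignment works.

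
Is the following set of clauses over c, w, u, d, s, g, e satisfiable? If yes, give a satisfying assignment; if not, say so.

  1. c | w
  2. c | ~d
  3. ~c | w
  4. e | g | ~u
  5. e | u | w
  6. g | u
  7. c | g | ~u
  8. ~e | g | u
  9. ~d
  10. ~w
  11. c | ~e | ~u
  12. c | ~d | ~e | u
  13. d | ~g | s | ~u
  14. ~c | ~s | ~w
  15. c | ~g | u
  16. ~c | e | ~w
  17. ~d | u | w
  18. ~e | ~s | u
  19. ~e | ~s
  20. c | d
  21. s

No satisfying assignment exists.

Case w = True:
  Clause (~w) is falsified — contradiction.
Case w = False:
  (c | w) forces c = True.
  Clause (~c | w) is falsified — contradiction.
Both cases fail, so the formula is unsatisfiable.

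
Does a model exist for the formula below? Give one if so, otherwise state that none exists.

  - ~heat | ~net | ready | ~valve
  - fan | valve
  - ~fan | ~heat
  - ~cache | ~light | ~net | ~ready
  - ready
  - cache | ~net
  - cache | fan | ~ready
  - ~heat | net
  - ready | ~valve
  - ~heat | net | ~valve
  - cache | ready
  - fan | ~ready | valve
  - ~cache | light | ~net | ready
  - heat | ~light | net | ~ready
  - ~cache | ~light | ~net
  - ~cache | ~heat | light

Unit clause (ready) forces ready = True.
Set valve = False.
  then (fan | valve) forces fan = True.
  then (~fan | ~heat) forces heat = False.
Try light = True:
  (heat | ~light | net | ~ready) forces net = True.
  (~cache | ~light | ~net | ~ready) forces cache = False.
  clause (cache | ~net) is falsified — backtrack.
So light = False.
Set cache = False.
  then (cache | ~net) forces net = False.
All clauses satisfied.

valve=F, ready=T, light=F, heat=F, fan=T, cache=F, net=F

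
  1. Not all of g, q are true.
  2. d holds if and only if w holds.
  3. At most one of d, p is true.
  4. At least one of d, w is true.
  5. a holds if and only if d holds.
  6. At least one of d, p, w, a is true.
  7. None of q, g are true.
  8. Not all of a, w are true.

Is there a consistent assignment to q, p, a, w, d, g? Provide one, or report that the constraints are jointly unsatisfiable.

Unsatisfiable

Case a = True:
  (5) with a=T forces d = True.
  (2) with d=T forces w = True.
  Constraint (8) is violated (a=T, w=T) — contradiction.
Case a = False:
  (5) with a=F forces d = False.
  (2) with d=F forces w = False.
  Constraint (4) is violated (d=F, w=F) — contradiction.
Both cases fail — unsatisfiable.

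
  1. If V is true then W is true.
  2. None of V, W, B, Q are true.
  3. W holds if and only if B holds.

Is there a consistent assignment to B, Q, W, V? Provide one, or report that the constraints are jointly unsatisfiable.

B=F; Q=F; W=F; V=F

  (1) V=F ⇒ W: vacuous ✓
  (2) {V, W, B, Q}: 0 true — none ✓
  (3) W=F, B=F — same ✓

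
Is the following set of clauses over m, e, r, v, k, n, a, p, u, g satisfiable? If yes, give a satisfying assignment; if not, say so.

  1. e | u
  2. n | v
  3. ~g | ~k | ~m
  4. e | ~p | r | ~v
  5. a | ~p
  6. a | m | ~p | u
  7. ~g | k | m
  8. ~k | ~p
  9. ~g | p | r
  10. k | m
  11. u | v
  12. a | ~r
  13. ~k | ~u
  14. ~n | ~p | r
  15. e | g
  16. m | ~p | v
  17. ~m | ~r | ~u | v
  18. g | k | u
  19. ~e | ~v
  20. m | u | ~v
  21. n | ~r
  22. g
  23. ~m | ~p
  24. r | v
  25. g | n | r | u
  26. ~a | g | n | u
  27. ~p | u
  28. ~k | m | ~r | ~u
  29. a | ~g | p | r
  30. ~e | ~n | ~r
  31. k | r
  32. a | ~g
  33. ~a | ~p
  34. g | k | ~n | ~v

m=T, e=F, r=T, v=T, k=F, n=T, a=T, p=F, u=T, g=T

Unit clause (g) forces g = True.
In (a | ~g) only a is left, so a = True.
In (~a | ~p) only ~p is left, so p = False.
In (~g | p | r) only r is left, so r = True.
In (n | ~r) only n is left, so n = True.
In (~e | ~n | ~r) only ~e is left, so e = False.
In (e | u) only u is left, so u = True.
In (~k | ~u) only ~k is left, so k = False.
In (~g | k | m) only m is left, so m = True.
In (~m | ~r | ~u | v) only v is left, so v = True.
All clauses satisfied.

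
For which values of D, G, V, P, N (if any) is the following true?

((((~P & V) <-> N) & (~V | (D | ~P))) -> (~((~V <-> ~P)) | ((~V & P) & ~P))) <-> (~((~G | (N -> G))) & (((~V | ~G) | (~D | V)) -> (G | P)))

D: True, G: False, V: False, P: False, N: False

  ((((~P & V) <-> N) & (~V | (D | ~P))) -> (~((~V <-> ~P)) | ((~V & P) & ~P))) <-> (~((~G | (N -> G))) & (((~V | ~G) | (~D | V)) -> (G | P))) = True
    (((~P & V) <-> N) & (~V | (D | ~P))) -> (~((~V <-> ~P)) | ((~V & P) & ~P)) = False
      ((~P & V) <-> N) & (~V | (D | ~P)) = True
        (~P & V) <-> N = True
          ~P & V = False
            ~P = True
        ~V | (D | ~P) = True
          ~V = True
          D | ~P = True
            ~P = True
      ~((~V <-> ~P)) | ((~V & P) & ~P) = False
        ~((~V <-> ~P)) = False
          ~V <-> ~P = True
            ~V = True
            ~P = True
        (~V & P) & ~P = False
          ~V & P = False
            ~V = True
          ~P = True
    ~((~G | (N -> G))) & (((~V | ~G) | (~D | V)) -> (G | P)) = False
      ~((~G | (N -> G))) = False
        ~G | (N -> G) = True
          ~G = True
          N -> G = True
      ((~V | ~G) | (~D | V)) -> (G | P) = False
        (~V | ~G) | (~D | V) = True
          ~V | ~G = True
            ~V = True
            ~G = True
          ~D | V = False
            ~D = False
        G | P = False
The formula evaluates to True.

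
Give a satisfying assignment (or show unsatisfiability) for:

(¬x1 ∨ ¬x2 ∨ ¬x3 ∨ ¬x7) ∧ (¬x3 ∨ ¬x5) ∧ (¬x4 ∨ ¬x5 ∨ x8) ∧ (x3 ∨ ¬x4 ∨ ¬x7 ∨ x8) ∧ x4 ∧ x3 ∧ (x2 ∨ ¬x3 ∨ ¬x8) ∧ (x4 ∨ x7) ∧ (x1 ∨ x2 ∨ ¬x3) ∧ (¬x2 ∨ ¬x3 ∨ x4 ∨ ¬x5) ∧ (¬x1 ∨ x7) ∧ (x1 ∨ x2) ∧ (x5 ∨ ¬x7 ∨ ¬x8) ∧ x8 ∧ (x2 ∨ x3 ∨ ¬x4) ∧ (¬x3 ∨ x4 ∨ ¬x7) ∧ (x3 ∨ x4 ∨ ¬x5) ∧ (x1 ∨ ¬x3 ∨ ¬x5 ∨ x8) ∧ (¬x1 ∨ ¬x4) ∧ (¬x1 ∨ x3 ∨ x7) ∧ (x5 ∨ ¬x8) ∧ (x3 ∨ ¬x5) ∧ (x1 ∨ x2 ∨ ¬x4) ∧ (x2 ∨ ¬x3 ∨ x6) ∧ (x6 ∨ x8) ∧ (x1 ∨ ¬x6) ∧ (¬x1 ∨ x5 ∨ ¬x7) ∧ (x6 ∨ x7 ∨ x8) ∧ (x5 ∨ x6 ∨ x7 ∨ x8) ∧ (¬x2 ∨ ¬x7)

Case x3 = True:
  (¬x3 ∨ ¬x5) forces x5 = False.
  (x4) forces x4 = True.
  (x8) forces x8 = True.
  Clause (x5 ∨ ¬x8) is falsified — contradiction.
Case x3 = False:
  Clause (x3) is falsified — contradiction.
Both cases fail, so the formula is unsatisfiable.

The formula is unsatisfiable.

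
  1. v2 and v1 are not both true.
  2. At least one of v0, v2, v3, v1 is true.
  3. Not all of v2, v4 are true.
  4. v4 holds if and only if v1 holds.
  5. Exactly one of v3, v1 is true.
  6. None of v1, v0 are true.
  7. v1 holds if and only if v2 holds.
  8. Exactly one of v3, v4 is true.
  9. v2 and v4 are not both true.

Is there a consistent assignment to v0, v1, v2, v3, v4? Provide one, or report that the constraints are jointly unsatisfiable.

v0 = False; v1 = False; v2 = False; v3 = True; v4 = False

  (1) v2=F, v1=F — not both ✓
  (2) {v0, v2, v3, v1}: 1 true — at least one ✓
  (3) {v2, v4}: 0/2 true — not all ✓
  (4) v4=F, v1=F — same ✓
  (5) {v3, v1}: 1 true — exactly one ✓
  (6) {v1, v0}: 0 true — none ✓
  (7) v1=F, v2=F — same ✓
  (8) {v3, v4}: 1 true — exactly one ✓
  (9) v2=F, v4=F — not both ✓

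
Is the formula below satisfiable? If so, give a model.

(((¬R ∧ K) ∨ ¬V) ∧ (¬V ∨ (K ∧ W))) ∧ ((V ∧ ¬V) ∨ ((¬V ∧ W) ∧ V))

The conjunct (V ∧ ¬V) ∨ ((¬V ∧ W) ∧ V) is unsatisfiable on its own:
  W=F, V=F: evaluates to False.
  W=F, V=T: evaluates to False.
  W=T, V=F: evaluates to False.
  W=T, V=T: evaluates to False.
So the whole conjunction is unsatisfiable.

Unsatisfiable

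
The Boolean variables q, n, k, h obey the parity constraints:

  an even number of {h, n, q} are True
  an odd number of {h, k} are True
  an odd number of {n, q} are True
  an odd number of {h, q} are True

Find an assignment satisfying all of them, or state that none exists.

q=F, n=T, k=F, h=T

{h, n, q}: 2 true → even ✓
{h, k}: 1 true → odd ✓
{n, q}: 1 true → odd ✓
{h, q}: 1 true → odd ✓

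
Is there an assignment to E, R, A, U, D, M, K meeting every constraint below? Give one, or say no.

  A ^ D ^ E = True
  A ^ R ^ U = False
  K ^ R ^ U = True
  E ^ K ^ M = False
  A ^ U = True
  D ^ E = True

E = True, R = True, A = False, U = True, D = False, M = False, K = True

A ^ D ^ E = F ^ F ^ T = True ✓
A ^ R ^ U = F ^ T ^ T = False ✓
K ^ R ^ U = T ^ T ^ T = True ✓
E ^ K ^ M = T ^ T ^ F = False ✓
A ^ U = F ^ T = True ✓
D ^ E = F ^ T = True ✓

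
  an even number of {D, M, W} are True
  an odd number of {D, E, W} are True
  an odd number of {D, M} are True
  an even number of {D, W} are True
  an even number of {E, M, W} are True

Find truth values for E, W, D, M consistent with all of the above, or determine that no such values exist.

E = True; W = True; D = True; M = False

{D, M, W}: 2 true → even ✓
{D, E, W}: 3 true → odd ✓
{D, M}: 1 true → odd ✓
{D, W}: 2 true → even ✓
{E, M, W}: 2 true → even ✓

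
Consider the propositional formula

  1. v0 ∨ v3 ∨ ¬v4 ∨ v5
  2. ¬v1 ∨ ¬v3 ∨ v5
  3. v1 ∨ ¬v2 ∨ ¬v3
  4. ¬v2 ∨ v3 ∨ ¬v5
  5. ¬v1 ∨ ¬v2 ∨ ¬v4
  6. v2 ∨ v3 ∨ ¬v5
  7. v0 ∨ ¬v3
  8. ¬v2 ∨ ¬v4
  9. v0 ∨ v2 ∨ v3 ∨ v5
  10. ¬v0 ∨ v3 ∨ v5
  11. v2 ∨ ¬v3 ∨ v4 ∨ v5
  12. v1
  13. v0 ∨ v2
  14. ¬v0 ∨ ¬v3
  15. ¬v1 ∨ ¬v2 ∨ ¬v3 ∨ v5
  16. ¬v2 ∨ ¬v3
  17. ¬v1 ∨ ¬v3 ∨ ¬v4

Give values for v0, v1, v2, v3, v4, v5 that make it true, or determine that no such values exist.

Unit clause (v1) forces v1 = True.
Set v0 = False.
  then (v0 ∨ ¬v3) forces v3 = False.
  then (v0 ∨ v2) forces v2 = True.
  then (¬v2 ∨ v3 ∨ ¬v5) forces v5 = False.
  then (¬v1 ∨ ¬v2 ∨ ¬v4) forces v4 = False.
All clauses satisfied.

v0: False; v1: True; v2: True; v3: False; v4: False; v5: False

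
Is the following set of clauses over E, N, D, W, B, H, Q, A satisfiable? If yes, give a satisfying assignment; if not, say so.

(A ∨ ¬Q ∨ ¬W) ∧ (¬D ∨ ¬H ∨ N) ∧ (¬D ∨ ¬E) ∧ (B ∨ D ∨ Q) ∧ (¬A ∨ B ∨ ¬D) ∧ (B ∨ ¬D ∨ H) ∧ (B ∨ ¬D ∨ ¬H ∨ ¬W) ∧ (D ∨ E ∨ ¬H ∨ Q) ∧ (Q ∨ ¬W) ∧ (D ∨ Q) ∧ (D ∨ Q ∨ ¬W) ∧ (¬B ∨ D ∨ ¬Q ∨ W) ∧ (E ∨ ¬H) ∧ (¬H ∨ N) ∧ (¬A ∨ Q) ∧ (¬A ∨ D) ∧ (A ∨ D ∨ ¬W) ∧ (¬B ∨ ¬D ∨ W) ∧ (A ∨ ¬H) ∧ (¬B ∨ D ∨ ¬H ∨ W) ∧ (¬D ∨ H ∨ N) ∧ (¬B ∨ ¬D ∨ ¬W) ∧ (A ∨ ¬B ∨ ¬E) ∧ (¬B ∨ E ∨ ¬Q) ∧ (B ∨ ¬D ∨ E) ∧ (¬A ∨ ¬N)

E = False, N = True, D = False, W = False, B = False, H = False, Q = True, A = False

Set E = False.
  then (E ∨ ¬H) forces H = False.
Set N = True.
  then (¬A ∨ ¬N) forces A = False.
Try D = True:
  (B ∨ ¬D ∨ H) forces B = True.
  (¬B ∨ ¬D ∨ W) forces W = True.
  clause (¬B ∨ ¬D ∨ ¬W) is falsified — backtrack.
So D = False.
  then (D ∨ Q) forces Q = True.
  then (A ∨ D ∨ ¬W) forces W = False.
  then (¬B ∨ E ∨ ¬Q) forces B = False.
All clauses satisfied.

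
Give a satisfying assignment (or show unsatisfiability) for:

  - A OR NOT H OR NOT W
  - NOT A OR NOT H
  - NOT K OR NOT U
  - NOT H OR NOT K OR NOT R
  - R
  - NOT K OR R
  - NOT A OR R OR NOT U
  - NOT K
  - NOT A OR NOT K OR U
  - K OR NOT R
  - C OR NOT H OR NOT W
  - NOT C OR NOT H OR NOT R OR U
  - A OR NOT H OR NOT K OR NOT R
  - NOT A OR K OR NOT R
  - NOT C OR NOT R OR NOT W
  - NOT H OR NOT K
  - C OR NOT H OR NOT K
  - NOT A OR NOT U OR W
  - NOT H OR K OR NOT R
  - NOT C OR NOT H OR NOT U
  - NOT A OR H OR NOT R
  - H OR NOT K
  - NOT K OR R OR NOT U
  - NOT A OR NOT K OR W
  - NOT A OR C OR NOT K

Case R = True:
  (NOT K) forces K = False.
  Clause (K OR NOT R) is falsified — contradiction.
Case R = False:
  Clause (R) is falsified — contradiction.
Both cases fail, so the formula is unsatisfiable.

Unsatisfiable — no assignment works.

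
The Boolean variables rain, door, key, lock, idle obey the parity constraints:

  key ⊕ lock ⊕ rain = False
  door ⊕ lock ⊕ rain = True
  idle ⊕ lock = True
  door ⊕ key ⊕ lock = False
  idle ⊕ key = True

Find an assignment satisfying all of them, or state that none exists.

rain = False, door = False, key = True, lock = True, idle = False

key ⊕ lock ⊕ rain = T ⊕ T ⊕ F = False ✓
door ⊕ lock ⊕ rain = F ⊕ T ⊕ F = True ✓
idle ⊕ lock = F ⊕ T = True ✓
door ⊕ key ⊕ lock = F ⊕ T ⊕ T = False ✓
idle ⊕ key = F ⊕ T = True ✓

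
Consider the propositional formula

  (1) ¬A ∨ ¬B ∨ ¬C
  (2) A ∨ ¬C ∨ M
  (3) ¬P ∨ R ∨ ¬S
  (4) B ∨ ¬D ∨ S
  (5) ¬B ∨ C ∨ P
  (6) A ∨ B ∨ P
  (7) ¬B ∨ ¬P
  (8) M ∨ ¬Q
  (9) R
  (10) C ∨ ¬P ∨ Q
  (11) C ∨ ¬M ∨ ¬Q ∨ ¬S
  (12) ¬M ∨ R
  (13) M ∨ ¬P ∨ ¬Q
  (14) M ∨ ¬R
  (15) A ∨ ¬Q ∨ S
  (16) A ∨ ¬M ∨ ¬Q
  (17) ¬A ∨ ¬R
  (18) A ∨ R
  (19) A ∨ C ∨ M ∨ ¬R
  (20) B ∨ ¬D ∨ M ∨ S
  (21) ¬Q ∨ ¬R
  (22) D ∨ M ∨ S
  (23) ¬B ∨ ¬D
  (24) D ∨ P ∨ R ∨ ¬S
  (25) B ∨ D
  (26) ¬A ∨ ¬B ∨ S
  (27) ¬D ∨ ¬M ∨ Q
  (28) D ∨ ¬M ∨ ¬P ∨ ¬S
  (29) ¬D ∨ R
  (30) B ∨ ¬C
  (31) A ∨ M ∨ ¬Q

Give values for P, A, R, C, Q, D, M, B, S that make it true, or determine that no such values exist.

Unit clause (R) forces R = True.
In (M ∨ ¬R) only M is left, so M = True.
In (¬A ∨ ¬R) only ¬A is left, so A = False.
In (¬Q ∨ ¬R) only ¬Q is left, so Q = False.
In (¬D ∨ ¬M ∨ Q) only ¬D is left, so D = False.
In (B ∨ D) only B is left, so B = True.
In (¬B ∨ ¬P) only ¬P is left, so P = False.
In (¬B ∨ C ∨ P) only C is left, so C = True.
Set S = False.
All clauses satisfied.

P = False; A = False; R = True; C = True; Q = False; D = False; M = True; B = True; S = False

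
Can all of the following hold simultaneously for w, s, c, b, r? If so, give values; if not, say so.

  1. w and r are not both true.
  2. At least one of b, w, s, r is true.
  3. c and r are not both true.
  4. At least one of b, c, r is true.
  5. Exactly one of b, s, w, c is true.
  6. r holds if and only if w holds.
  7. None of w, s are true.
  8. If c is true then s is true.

w: False, s: False, c: False, b: True, r: False

  (1) w=F, r=F — not both ✓
  (2) {b, w, s, r}: 1 true — at least one ✓
  (3) c=F, r=F — not both ✓
  (4) {b, c, r}: 1 true — at least one ✓
  (5) {b, s, w, c}: 1 true — exactly one ✓
  (6) r=F, w=F — same ✓
  (7) {w, s}: 0 true — none ✓
  (8) c=F ⇒ s: vacuous ✓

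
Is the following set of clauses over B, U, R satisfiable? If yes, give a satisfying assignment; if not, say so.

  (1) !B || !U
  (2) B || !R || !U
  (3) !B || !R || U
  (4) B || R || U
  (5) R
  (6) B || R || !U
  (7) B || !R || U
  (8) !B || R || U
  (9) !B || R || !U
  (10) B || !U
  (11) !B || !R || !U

No satisfying assignment exists.

Case U = True:
  (!B || !U) forces B = False.
  Clause (B || !U) is falsified — contradiction.
Case U = False:
  (R) forces R = True.
  (!B || !R || U) forces B = False.
  Clause (B || !R || U) is falsified — contradiction.
Both cases fail, so the formula is unsatisfiable.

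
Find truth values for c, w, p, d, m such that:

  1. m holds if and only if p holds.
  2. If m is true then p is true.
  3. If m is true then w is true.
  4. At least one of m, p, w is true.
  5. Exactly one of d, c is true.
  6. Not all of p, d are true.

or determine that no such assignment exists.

c = False, w = True, p = False, d = True, m = False

  (1) m=F, p=F — same ✓
  (2) m=F ⇒ p: vacuous ✓
  (3) m=F ⇒ w: vacuous ✓
  (4) {m, p, w}: 1 true — at least one ✓
  (5) {d, c}: 1 true — exactly one ✓
  (6) {p, d}: 1/2 true — not all ✓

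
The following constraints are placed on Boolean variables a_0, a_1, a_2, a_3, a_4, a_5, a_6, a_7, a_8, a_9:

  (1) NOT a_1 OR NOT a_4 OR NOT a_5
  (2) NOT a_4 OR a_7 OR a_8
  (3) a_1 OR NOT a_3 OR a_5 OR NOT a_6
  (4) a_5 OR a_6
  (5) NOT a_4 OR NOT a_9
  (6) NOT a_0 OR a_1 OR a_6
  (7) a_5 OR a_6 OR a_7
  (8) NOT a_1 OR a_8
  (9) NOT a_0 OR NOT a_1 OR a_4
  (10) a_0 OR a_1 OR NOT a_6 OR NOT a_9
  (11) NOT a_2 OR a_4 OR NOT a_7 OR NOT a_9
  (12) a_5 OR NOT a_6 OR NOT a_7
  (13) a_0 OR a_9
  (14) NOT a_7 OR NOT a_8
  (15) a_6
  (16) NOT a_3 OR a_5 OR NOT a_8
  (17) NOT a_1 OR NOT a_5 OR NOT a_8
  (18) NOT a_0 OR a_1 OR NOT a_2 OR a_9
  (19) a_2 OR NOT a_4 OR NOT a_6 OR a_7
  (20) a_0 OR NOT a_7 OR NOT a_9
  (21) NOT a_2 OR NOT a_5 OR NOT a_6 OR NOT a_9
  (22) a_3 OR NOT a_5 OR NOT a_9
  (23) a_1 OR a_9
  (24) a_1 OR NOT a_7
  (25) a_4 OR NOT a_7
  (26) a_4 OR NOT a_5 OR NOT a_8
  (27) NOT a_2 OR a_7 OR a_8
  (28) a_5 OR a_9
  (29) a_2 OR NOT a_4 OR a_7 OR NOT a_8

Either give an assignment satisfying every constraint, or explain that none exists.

a_0=F, a_1=T, a_2=T, a_3=F, a_4=F, a_5=F, a_6=T, a_7=F, a_8=T, a_9=T

Unit clause (a_6) forces a_6 = True.
Set a_0 = False.
  then (a_0 OR a_9) forces a_9 = True.
  then (a_0 OR NOT a_7 OR NOT a_9) forces a_7 = False.
  then (NOT a_4 OR NOT a_9) forces a_4 = False.
  then (a_0 OR a_1 OR NOT a_6 OR NOT a_9) forces a_1 = True.
  then (NOT a_1 OR a_8) forces a_8 = True.
  then (NOT a_1 OR NOT a_5 OR NOT a_8) forces a_5 = False.
  then (NOT a_3 OR a_5 OR NOT a_8) forces a_3 = False.
Set a_2 = True.
All clauses satisfied.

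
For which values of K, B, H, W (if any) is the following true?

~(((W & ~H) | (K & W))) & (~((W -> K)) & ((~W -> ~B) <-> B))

K = False, B = True, H = True, W = True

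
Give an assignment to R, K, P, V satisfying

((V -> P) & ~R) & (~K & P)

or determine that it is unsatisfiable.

R = False, K = False, P = True, V = True

  (V -> P) & ~R = True
    V -> P = True
    ~R = True
  ~K & P = True
    ~K = True
Both conjuncts True, so the formula holds.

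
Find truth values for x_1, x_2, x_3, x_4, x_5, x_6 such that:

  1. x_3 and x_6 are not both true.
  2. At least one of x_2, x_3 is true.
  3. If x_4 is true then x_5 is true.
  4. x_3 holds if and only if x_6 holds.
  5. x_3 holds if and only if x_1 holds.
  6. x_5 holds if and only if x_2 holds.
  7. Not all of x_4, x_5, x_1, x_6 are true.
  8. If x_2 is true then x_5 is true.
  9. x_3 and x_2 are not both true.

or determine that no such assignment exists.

x_1 = False, x_2 = True, x_3 = False, x_4 = False, x_5 = True, x_6 = False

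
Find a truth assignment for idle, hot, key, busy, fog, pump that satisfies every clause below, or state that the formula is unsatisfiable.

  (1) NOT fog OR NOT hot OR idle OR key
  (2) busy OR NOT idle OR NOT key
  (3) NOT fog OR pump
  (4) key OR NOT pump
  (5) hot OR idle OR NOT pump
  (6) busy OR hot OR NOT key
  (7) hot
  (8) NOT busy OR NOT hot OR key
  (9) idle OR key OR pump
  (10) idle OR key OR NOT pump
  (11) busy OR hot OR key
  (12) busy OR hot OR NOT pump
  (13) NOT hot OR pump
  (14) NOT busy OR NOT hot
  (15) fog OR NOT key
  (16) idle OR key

idle = False, hot = True, key = True, busy = False, fog = True, pump = True

Unit clause (hot) forces hot = True.
In (NOT hot OR pump) only pump is left, so pump = True.
In (NOT busy OR NOT hot) only NOT busy is left, so busy = False.
In (key OR NOT pump) only key is left, so key = True.
In (fog OR NOT key) only fog is left, so fog = True.
In (busy OR NOT idle OR NOT key) only NOT idle is left, so idle = False.
All clauses satisfied.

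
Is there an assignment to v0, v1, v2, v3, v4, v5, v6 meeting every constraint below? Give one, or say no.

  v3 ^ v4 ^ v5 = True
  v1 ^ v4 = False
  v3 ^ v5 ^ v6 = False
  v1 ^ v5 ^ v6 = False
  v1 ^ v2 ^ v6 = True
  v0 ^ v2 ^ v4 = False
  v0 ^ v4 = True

UNSATISFIABLE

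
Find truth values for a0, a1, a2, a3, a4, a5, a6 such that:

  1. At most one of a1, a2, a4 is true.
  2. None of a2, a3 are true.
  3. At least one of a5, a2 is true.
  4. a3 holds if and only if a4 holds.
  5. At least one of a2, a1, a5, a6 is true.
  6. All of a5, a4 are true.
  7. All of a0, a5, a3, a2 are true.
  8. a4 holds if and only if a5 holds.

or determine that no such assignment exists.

Case a2 = True:
  Constraint (2) is violated (a2=T) — contradiction.
Case a2 = False:
  Constraint (7) is violated (a2=F) — contradiction.
Both cases fail — unsatisfiable.

Unsatisfiable — no assignment works.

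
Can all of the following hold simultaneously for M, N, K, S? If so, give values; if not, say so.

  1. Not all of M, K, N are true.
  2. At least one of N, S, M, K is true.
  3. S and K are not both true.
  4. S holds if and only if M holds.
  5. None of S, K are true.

M = False, N = True, K = False, S = False

  (1) {M, K, N}: 1/3 true — not all ✓
  (2) {N, S, M, K}: 1 true — at least one ✓
  (3) S=F, K=F — not both ✓
  (4) S=F, M=F — same ✓
  (5) {S, K}: 0 true — none ✓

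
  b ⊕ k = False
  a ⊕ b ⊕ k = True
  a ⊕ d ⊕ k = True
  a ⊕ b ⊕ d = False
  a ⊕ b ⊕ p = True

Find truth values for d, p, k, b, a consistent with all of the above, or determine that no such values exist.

Adding constraints 1, 3, 4 mod 2: every variable appears an even number of times on the left, so the left side is 0.
But the right sides sum to 1 (mod 2). 0 ≠ 1 — the system is inconsistent.

UNSATISFIABLE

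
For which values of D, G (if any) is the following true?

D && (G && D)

D = True, G = True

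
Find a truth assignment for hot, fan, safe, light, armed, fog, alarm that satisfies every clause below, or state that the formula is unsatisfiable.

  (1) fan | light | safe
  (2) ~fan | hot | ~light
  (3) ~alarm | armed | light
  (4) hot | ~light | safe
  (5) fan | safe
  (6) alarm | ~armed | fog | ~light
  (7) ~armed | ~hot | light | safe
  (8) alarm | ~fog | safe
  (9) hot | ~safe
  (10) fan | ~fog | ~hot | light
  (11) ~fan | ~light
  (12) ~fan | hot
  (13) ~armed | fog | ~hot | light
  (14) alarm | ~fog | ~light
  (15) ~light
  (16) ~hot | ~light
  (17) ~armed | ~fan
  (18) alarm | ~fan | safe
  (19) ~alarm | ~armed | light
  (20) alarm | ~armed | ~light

hot: True; fan: True; safe: True; light: False; armed: False; fog: False; alarm: False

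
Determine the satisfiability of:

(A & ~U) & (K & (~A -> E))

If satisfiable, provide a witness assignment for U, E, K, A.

U=F; E=T; K=T; A=T

  A & ~U = True
    ~U = True
  K & (~A -> E) = True
    ~A -> E = True
      ~A = False
Both conjuncts True, so the formula holds.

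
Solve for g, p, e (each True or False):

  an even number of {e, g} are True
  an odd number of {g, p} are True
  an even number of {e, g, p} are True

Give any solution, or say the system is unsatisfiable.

g = True; p = False; e = True

{e, g}: 2 true → even ✓
{g, p}: 1 true → odd ✓
{e, g, p}: 2 true → even ✓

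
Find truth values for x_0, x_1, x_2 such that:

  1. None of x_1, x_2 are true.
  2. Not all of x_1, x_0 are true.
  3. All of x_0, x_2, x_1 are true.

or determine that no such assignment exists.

UNSATISFIABLE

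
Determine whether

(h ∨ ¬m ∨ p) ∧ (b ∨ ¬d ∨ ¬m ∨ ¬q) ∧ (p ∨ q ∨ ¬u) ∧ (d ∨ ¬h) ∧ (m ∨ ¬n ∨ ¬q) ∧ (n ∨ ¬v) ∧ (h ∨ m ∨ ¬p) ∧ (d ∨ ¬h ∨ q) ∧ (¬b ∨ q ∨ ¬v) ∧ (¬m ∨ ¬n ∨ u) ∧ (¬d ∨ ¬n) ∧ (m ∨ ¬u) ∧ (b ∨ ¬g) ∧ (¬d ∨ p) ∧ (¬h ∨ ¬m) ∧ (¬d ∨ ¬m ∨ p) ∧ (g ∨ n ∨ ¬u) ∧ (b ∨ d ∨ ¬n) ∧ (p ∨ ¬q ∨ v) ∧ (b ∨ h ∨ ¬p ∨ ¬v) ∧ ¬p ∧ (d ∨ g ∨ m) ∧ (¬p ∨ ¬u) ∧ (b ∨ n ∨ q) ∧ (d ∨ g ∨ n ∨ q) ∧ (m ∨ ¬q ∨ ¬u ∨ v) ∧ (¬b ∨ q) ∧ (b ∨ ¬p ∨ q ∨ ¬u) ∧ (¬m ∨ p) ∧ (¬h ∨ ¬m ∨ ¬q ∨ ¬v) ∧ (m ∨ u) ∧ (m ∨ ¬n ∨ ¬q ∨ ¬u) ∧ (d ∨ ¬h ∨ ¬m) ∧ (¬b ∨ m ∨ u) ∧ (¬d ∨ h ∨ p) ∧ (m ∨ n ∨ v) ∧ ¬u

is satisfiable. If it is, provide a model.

Unsatisfiable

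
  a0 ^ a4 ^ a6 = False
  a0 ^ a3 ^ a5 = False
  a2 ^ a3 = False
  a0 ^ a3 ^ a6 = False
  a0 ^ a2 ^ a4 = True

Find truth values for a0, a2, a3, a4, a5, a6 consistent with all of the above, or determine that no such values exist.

a0 = True, a2 = True, a3 = True, a4 = True, a5 = False, a6 = False

a0 ^ a4 ^ a6 = T ^ T ^ F = False ✓
a0 ^ a3 ^ a5 = T ^ T ^ F = False ✓
a2 ^ a3 = T ^ T = False ✓
a0 ^ a3 ^ a6 = T ^ T ^ F = False ✓
a0 ^ a2 ^ a4 = T ^ T ^ T = True ✓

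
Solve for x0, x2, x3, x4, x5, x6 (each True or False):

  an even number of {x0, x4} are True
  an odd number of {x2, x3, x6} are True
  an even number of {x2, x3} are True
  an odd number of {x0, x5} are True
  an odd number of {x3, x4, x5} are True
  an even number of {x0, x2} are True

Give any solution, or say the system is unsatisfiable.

x0 = False; x2 = False; x3 = False; x4 = False; x5 = True; x6 = True

{x0, x4}: 0 true → even ✓
{x2, x3, x6}: 1 true → odd ✓
{x2, x3}: 0 true → even ✓
{x0, x5}: 1 true → odd ✓
{x3, x4, x5}: 1 true → odd ✓
{x0, x2}: 0 true → even ✓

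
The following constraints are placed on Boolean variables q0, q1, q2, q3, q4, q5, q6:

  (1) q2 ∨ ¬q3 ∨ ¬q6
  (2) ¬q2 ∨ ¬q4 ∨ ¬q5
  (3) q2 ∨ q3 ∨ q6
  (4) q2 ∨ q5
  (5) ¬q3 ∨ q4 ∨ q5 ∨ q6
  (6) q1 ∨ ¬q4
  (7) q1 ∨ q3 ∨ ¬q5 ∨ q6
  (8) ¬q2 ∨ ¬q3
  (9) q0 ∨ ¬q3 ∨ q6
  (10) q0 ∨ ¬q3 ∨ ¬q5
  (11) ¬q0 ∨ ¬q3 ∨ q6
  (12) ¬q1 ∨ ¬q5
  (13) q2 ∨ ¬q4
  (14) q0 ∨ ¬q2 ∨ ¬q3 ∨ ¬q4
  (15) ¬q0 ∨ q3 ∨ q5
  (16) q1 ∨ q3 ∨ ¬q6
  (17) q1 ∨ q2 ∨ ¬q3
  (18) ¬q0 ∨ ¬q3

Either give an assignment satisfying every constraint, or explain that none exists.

q0 = False, q1 = True, q2 = True, q3 = False, q4 = False, q5 = False, q6 = False

Set q0 = False.
Set q1 = True.
  then (¬q1 ∨ ¬q5) forces q5 = False.
  then (q2 ∨ q5) forces q2 = True.
  then (¬q2 ∨ ¬q3) forces q3 = False.
Set q4 = False.
Set q6 = False.
All clauses satisfied.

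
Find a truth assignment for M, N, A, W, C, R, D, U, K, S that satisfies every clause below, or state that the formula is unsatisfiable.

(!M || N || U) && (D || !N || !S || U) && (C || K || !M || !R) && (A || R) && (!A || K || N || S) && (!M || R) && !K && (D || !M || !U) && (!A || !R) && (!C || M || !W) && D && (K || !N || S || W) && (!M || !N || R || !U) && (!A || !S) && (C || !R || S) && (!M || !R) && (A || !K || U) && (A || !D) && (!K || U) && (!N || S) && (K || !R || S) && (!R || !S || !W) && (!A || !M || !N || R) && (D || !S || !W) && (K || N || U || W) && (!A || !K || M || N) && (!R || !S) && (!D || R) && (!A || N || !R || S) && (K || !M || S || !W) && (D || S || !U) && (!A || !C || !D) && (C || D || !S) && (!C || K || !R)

No satisfying assignment exists.

Case D = True:
  (!K) forces K = False.
  (A || !D) forces A = True.
  (!A || !R) forces R = False.
  Clause (!D || R) is falsified — contradiction.
Case D = False:
  Clause (D) is falsified — contradiction.
Both cases fail, so the formula is unsatisfiable.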